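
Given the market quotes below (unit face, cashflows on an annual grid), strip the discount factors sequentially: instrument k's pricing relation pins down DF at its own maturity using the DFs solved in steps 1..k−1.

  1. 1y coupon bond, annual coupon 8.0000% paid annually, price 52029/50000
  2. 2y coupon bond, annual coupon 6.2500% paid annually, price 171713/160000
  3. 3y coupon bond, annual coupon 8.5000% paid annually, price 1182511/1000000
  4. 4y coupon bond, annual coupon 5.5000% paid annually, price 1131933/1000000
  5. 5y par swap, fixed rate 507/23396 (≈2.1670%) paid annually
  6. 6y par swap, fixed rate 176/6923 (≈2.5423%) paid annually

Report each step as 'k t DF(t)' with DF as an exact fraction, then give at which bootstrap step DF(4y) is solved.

step 1 [1y] bond c/1=2/25: DF=(52029/50000 − 2/25·(0))/(1+2/25) = 1927/2000 ≈ 0.963500
step 2 [2y] bond c/1=1/16: DF=(171713/160000 − 1/16·(0.963500))/(1+1/16) = 4767/5000 ≈ 0.953400
step 3 [3y] bond c/1=17/200: DF=(1182511/1000000 − 17/200·(0.963500+0.953400))/(1+17/200) = 9397/10000 ≈ 0.939700
step 4 [4y] bond c/1=11/200: DF=(1131933/1000000 − 11/200·(0.963500+0.953400+0.939700))/(1+11/200) = 231/250 ≈ 0.924000
step 5 [5y] swap r/1=507/23396: DF=(1 − 507/23396·(0.963500+0.953400+0.939700+0.924000))/(1+507/23396) = 4493/5000 ≈ 0.898600
step 6 [6y] swap r/1=176/6923: DF=(1 − 176/6923·(0.963500+0.953400+0.939700+0.924000+0.898600))/(1+176/6923) = 537/625 ≈ 0.859200

1 1 1927/2000
2 2 4767/5000
3 3 9397/10000
4 4 231/250
5 5 4493/5000
6 6 537/625
DF(4y) is solved at step 4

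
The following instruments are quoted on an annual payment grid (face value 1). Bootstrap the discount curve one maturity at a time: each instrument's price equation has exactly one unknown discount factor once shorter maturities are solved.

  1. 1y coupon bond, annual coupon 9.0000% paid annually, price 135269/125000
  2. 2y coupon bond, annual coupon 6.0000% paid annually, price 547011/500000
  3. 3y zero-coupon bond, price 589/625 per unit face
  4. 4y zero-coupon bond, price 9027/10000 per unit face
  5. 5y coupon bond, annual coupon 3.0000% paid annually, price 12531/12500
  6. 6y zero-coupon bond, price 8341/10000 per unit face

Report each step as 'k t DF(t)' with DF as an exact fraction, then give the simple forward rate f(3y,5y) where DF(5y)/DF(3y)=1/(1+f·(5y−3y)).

1 1 1241/1250
2 2 9759/10000
3 3 589/625
4 4 9027/10000
5 5 4311/5000
6 6 8341/10000
f(3y,5y) = ((589/625)/(4311/5000) − 1)/(2) = 401/8622 ≈ 4.6509%

step 1 [1y] bond c/1=9/100: DF=(135269/125000 − 9/100·(0))/(1+9/100) = 1241/1250 ≈ 0.992800
step 2 [2y] bond c/1=3/50: DF=(547011/500000 − 3/50·(0.992800))/(1+3/50) = 9759/10000 ≈ 0.975900
step 3 [3y] zero: DF = P = 589/625 ≈ 0.942400
step 4 [4y] zero: DF = P = 9027/10000 ≈ 0.902700
step 5 [5y] bond c/1=3/100: DF=(12531/12500 − 3/100·(0.992800+0.975900+0.942400+0.902700))/(1+3/100) = 4311/5000 ≈ 0.862200
step 6 [6y] zero: DF = P = 8341/10000 ≈ 0.834100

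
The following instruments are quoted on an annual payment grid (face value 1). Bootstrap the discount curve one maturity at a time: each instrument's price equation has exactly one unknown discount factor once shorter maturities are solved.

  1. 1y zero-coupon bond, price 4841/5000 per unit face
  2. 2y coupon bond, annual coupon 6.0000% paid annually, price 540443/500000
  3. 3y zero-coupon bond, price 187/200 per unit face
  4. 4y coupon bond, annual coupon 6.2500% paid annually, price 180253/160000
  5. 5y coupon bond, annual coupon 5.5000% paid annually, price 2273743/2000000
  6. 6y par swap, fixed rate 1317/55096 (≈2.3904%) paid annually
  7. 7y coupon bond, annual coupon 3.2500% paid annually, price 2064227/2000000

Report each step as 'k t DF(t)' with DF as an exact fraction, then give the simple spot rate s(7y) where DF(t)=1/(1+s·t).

1 1 4841/5000
2 2 9649/10000
3 3 187/200
4 4 2229/2500
5 5 551/625
6 6 8683/10000
7 7 4131/5000
s(7y) = (1/(4131/5000) − 1)/(7) = 869/28917 ≈ 3.0052%

step 1 [1y] zero: DF = P = 4841/5000 ≈ 0.968200
step 2 [2y] bond c/1=3/50: DF=(540443/500000 − 3/50·(0.968200))/(1+3/50) = 9649/10000 ≈ 0.964900
step 3 [3y] zero: DF = P = 187/200 ≈ 0.935000
step 4 [4y] bond c/1=1/16: DF=(180253/160000 − 1/16·(0.968200+0.964900+0.935000))/(1+1/16) = 2229/2500 ≈ 0.891600
step 5 [5y] bond c/1=11/200: DF=(2273743/2000000 − 11/200·(0.968200+0.964900+0.935000+0.891600))/(1+11/200) = 551/625 ≈ 0.881600
step 6 [6y] swap r/1=1317/55096: DF=(1 − 1317/55096·(0.968200+0.964900+0.935000+0.891600+0.881600))/(1+1317/55096) = 8683/10000 ≈ 0.868300
step 7 [7y] bond c/1=13/400: DF=(2064227/2000000 − 13/400·(0.968200+0.964900+0.935000+0.891600+0.881600+0.868300))/(1+13/400) = 4131/5000 ≈ 0.826200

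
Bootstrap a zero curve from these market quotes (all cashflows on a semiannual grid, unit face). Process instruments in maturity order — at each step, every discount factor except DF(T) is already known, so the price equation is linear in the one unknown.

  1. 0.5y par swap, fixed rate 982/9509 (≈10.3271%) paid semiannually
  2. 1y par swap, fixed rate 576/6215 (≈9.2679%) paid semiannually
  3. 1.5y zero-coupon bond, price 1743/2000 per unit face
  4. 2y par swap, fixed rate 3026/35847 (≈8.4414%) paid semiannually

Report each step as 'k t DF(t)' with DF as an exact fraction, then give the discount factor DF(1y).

step 1 [0.5y] swap r/2=491/9509: DF=(1 − 491/9509·(0))/(1+491/9509) = 9509/10000 ≈ 0.950900
step 2 [1y] swap r/2=288/6215: DF=(1 − 288/6215·(0.950900))/(1+288/6215) = 571/625 ≈ 0.913600
step 3 [1.5y] zero: DF = P = 1743/2000 ≈ 0.871500
step 4 [2y] swap r/2=1513/35847: DF=(1 − 1513/35847·(0.950900+0.913600+0.871500))/(1+1513/35847) = 8487/10000 ≈ 0.848700

1 1/2 9509/10000
2 1 571/625
3 3/2 1743/2000
4 2 8487/10000
DF(1y) = 571/625 ≈ 0.913600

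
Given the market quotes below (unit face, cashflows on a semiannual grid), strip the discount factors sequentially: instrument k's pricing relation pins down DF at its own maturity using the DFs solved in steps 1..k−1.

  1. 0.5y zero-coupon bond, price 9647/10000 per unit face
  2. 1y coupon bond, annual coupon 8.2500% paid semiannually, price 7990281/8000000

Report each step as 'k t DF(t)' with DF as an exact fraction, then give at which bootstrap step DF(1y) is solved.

step 1 [0.5y] zero: DF = P = 9647/10000 ≈ 0.964700
step 2 [1y] bond c/2=33/800: DF=(7990281/8000000 − 33/800·(0.964700))/(1+33/800) = 921/1000 ≈ 0.921000

1 1/2 9647/10000
2 1 921/1000
DF(1y) is solved at step 2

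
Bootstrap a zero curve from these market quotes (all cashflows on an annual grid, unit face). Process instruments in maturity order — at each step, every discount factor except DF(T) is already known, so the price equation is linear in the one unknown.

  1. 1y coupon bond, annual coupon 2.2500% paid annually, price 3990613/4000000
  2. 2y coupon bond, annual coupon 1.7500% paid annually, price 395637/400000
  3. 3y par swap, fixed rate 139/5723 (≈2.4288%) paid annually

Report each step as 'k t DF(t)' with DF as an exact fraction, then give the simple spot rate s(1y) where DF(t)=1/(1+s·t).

step 1 [1y] bond c/1=9/400: DF=(3990613/4000000 − 9/400·(0))/(1+9/400) = 9757/10000 ≈ 0.975700
step 2 [2y] bond c/1=7/400: DF=(395637/400000 − 7/400·(0.975700))/(1+7/400) = 9553/10000 ≈ 0.955300
step 3 [3y] swap r/1=139/5723: DF=(1 − 139/5723·(0.975700+0.955300))/(1+139/5723) = 1861/2000 ≈ 0.930500

1 1 9757/10000
2 2 9553/10000
3 3 1861/2000
s(1y) = (1/(9757/10000) − 1)/(1) = 243/9757 ≈ 2.4905%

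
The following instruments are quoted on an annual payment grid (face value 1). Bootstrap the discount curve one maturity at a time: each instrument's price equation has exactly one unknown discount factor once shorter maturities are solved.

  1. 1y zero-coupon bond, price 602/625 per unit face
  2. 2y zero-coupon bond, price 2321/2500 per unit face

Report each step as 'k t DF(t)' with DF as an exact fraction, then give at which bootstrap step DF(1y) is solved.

step 1 [1y] zero: DF = P = 602/625 ≈ 0.963200
step 2 [2y] zero: DF = P = 2321/2500 ≈ 0.928400

1 1 602/625
2 2 2321/2500
DF(1y) is solved at step 1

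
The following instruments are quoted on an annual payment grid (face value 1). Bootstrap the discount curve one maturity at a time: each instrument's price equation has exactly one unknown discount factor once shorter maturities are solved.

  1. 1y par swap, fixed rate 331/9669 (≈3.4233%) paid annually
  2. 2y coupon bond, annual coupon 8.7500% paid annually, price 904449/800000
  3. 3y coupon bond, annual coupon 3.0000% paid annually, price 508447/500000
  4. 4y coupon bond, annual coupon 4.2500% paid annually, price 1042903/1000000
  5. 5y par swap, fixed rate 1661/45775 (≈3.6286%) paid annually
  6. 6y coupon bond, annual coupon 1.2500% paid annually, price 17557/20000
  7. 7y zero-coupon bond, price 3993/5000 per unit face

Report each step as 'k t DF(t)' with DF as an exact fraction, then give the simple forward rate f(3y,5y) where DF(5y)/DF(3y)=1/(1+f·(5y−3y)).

1 1 9669/10000
2 2 4809/5000
3 3 9311/10000
4 4 4419/5000
5 5 8339/10000
6 6 1621/2000
7 7 3993/5000
f(3y,5y) = ((9311/10000)/(8339/10000) − 1)/(2) = 486/8339 ≈ 5.8280%

step 1 [1y] swap r/1=331/9669: DF=(1 − 331/9669·(0))/(1+331/9669) = 9669/10000 ≈ 0.966900
step 2 [2y] bond c/1=7/80: DF=(904449/800000 − 7/80·(0.966900))/(1+7/80) = 4809/5000 ≈ 0.961800
step 3 [3y] bond c/1=3/100: DF=(508447/500000 − 3/100·(0.966900+0.961800))/(1+3/100) = 9311/10000 ≈ 0.931100
step 4 [4y] bond c/1=17/400: DF=(1042903/1000000 − 17/400·(0.966900+0.961800+0.931100))/(1+17/400) = 4419/5000 ≈ 0.883800
step 5 [5y] swap r/1=1661/45775: DF=(1 − 1661/45775·(0.966900+0.961800+0.931100+0.883800))/(1+1661/45775) = 8339/10000 ≈ 0.833900
step 6 [6y] bond c/1=1/80: DF=(17557/20000 − 1/80·(0.966900+0.961800+0.931100+0.883800+0.833900))/(1+1/80) = 1621/2000 ≈ 0.810500
step 7 [7y] zero: DF = P = 3993/5000 ≈ 0.798600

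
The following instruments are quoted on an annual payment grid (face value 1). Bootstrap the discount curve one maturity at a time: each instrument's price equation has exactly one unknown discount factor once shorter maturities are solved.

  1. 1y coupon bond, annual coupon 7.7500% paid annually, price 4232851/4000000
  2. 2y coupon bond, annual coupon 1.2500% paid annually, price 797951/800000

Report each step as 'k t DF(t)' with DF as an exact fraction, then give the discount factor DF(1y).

step 1 [1y] bond c/1=31/400: DF=(4232851/4000000 − 31/400·(0))/(1+31/400) = 9821/10000 ≈ 0.982100
step 2 [2y] bond c/1=1/80: DF=(797951/800000 − 1/80·(0.982100))/(1+1/80) = 973/1000 ≈ 0.973000

1 1 9821/10000
2 2 973/1000
DF(1y) = 9821/10000 ≈ 0.982100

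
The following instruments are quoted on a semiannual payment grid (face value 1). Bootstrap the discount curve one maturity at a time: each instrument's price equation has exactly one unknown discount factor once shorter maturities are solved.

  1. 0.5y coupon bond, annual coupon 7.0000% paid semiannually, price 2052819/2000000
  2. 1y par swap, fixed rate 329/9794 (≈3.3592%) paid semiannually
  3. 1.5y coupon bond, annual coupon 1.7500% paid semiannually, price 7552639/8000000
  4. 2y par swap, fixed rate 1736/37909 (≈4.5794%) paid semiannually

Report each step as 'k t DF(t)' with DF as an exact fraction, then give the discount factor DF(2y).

step 1 [0.5y] bond c/2=7/200: DF=(2052819/2000000 − 7/200·(0))/(1+7/200) = 9917/10000 ≈ 0.991700
step 2 [1y] swap r/2=329/19588: DF=(1 − 329/19588·(0.991700))/(1+329/19588) = 9671/10000 ≈ 0.967100
step 3 [1.5y] bond c/2=7/800: DF=(7552639/8000000 − 7/800·(0.991700+0.967100))/(1+7/800) = 9189/10000 ≈ 0.918900
step 4 [2y] swap r/2=868/37909: DF=(1 − 868/37909·(0.991700+0.967100+0.918900))/(1+868/37909) = 2283/2500 ≈ 0.913200

1 1/2 9917/10000
2 1 9671/10000
3 3/2 9189/10000
4 2 2283/2500
DF(2y) = 2283/2500 ≈ 0.913200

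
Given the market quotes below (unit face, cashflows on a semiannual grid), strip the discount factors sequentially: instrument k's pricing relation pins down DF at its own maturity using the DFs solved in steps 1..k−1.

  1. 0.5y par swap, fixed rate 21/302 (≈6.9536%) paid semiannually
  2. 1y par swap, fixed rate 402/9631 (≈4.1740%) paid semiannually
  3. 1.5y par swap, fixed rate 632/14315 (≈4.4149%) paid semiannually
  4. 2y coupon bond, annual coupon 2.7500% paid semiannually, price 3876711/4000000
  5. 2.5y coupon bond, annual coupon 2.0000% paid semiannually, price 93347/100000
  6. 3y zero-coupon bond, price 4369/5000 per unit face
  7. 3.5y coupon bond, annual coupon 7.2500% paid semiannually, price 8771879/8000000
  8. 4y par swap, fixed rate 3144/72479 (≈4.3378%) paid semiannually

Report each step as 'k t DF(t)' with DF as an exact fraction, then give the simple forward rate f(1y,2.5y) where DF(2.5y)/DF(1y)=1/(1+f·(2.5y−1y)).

1 1/2 604/625
2 1 4799/5000
3 3/2 1171/1250
4 2 2293/2500
5 5/2 2217/2500
6 3 4369/5000
7 7/2 8643/10000
8 4 2107/2500
f(1y,2.5y) = ((4799/5000)/(2217/2500) − 1)/(3/2) = 365/6651 ≈ 5.4879%

step 1 [0.5y] swap r/2=21/604: DF=(1 − 21/604·(0))/(1+21/604) = 604/625 ≈ 0.966400
step 2 [1y] swap r/2=201/9631: DF=(1 − 201/9631·(0.966400))/(1+201/9631) = 4799/5000 ≈ 0.959800
step 3 [1.5y] swap r/2=316/14315: DF=(1 − 316/14315·(0.966400+0.959800))/(1+316/14315) = 1171/1250 ≈ 0.936800
step 4 [2y] bond c/2=11/800: DF=(3876711/4000000 − 11/800·(0.966400+0.959800+0.936800))/(1+11/800) = 2293/2500 ≈ 0.917200
step 5 [2.5y] bond c/2=1/100: DF=(93347/100000 − 1/100·(0.966400+0.959800+0.936800+0.917200))/(1+1/100) = 2217/2500 ≈ 0.886800
step 6 [3y] zero: DF = P = 4369/5000 ≈ 0.873800
step 7 [3.5y] bond c/2=29/800: DF=(8771879/8000000 − 29/800·(0.966400+0.959800+0.936800+0.917200+0.886800+0.873800))/(1+29/800) = 8643/10000 ≈ 0.864300
step 8 [4y] swap r/2=1572/72479: DF=(1 − 1572/72479·(0.966400+0.959800+0.936800+0.917200+0.886800+0.873800+0.864300))/(1+1572/72479) = 2107/2500 ≈ 0.842800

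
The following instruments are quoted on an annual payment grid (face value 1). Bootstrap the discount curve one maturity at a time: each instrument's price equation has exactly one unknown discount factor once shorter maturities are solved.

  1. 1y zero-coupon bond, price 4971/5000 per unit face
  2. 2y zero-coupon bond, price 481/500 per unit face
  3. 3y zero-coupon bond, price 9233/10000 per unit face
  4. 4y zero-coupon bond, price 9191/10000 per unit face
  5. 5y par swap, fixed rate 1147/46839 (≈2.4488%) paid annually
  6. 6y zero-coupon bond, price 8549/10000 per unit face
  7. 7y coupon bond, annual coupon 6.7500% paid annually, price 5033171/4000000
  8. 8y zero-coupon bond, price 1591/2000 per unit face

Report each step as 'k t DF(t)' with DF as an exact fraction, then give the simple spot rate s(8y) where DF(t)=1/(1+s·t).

1 1 4971/5000
2 2 481/500
3 3 9233/10000
4 4 9191/10000
5 5 8853/10000
6 6 8549/10000
7 7 1657/2000
8 8 1591/2000
s(8y) = (1/(1591/2000) − 1)/(8) = 409/12728 ≈ 3.2134%

step 1 [1y] zero: DF = P = 4971/5000 ≈ 0.994200
step 2 [2y] zero: DF = P = 481/500 ≈ 0.962000
step 3 [3y] zero: DF = P = 9233/10000 ≈ 0.923300
step 4 [4y] zero: DF = P = 9191/10000 ≈ 0.919100
step 5 [5y] swap r/1=1147/46839: DF=(1 − 1147/46839·(0.994200+0.962000+0.923300+0.919100))/(1+1147/46839) = 8853/10000 ≈ 0.885300
step 6 [6y] zero: DF = P = 8549/10000 ≈ 0.854900
step 7 [7y] bond c/1=27/400: DF=(5033171/4000000 − 27/400·(0.994200+0.962000+0.923300+0.919100+0.885300+0.854900))/(1+27/400) = 1657/2000 ≈ 0.828500
step 8 [8y] zero: DF = P = 1591/2000 ≈ 0.795500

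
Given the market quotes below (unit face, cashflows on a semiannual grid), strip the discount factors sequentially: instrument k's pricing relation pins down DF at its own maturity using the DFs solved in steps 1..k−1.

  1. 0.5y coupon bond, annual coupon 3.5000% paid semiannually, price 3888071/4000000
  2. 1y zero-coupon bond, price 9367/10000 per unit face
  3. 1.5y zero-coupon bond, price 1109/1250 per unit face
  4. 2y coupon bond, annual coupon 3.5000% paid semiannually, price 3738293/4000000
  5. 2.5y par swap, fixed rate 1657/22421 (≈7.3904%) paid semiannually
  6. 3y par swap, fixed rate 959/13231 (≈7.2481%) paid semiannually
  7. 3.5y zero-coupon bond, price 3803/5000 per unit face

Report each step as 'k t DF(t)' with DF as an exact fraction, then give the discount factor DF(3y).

1 1/2 9553/10000
2 1 9367/10000
3 3/2 1109/1250
4 2 8707/10000
5 5/2 8343/10000
6 3 4041/5000
7 7/2 3803/5000
DF(3y) = 4041/5000 ≈ 0.808200

step 1 [0.5y] bond c/2=7/400: DF=(3888071/4000000 − 7/400·(0))/(1+7/400) = 9553/10000 ≈ 0.955300
step 2 [1y] zero: DF = P = 9367/10000 ≈ 0.936700
step 3 [1.5y] zero: DF = P = 1109/1250 ≈ 0.887200
step 4 [2y] bond c/2=7/400: DF=(3738293/4000000 − 7/400·(0.955300+0.936700+0.887200))/(1+7/400) = 8707/10000 ≈ 0.870700
step 5 [2.5y] swap r/2=1657/44842: DF=(1 − 1657/44842·(0.955300+0.936700+0.887200+0.870700))/(1+1657/44842) = 8343/10000 ≈ 0.834300
step 6 [3y] swap r/2=959/26462: DF=(1 − 959/26462·(0.955300+0.936700+0.887200+0.870700+0.834300))/(1+959/26462) = 4041/5000 ≈ 0.808200
step 7 [3.5y] zero: DF = P = 3803/5000 ≈ 0.760600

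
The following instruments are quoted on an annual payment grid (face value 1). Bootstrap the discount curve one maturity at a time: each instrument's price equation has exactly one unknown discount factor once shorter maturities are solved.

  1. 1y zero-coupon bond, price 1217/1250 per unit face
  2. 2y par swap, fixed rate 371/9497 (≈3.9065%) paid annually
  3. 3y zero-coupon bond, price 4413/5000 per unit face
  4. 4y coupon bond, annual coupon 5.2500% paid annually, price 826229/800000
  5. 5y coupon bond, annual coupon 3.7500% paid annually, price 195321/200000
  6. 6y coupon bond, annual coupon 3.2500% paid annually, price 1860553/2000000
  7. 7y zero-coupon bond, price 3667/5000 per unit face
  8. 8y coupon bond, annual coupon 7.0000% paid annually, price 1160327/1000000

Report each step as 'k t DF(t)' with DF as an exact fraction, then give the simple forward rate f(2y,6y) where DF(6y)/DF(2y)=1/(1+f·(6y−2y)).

1 1 1217/1250
2 2 4629/5000
3 3 4413/5000
4 4 337/400
5 5 8103/10000
6 6 3807/5000
7 7 3667/5000
8 8 1393/2000
f(2y,6y) = ((4629/5000)/(3807/5000) − 1)/(4) = 137/2538 ≈ 5.3980%

step 1 [1y] zero: DF = P = 1217/1250 ≈ 0.973600
step 2 [2y] swap r/1=371/9497: DF=(1 − 371/9497·(0.973600))/(1+371/9497) = 4629/5000 ≈ 0.925800
step 3 [3y] zero: DF = P = 4413/5000 ≈ 0.882600
step 4 [4y] bond c/1=21/400: DF=(826229/800000 − 21/400·(0.973600+0.925800+0.882600))/(1+21/400) = 337/400 ≈ 0.842500
step 5 [5y] bond c/1=3/80: DF=(195321/200000 − 3/80·(0.973600+0.925800+0.882600+0.842500))/(1+3/80) = 8103/10000 ≈ 0.810300
step 6 [6y] bond c/1=13/400: DF=(1860553/2000000 − 13/400·(0.973600+0.925800+0.882600+0.842500+0.810300))/(1+13/400) = 3807/5000 ≈ 0.761400
step 7 [7y] zero: DF = P = 3667/5000 ≈ 0.733400
step 8 [8y] bond c/1=7/100: DF=(1160327/1000000 − 7/100·(0.973600+0.925800+0.882600+0.842500+0.810300+0.761400+0.733400))/(1+7/100) = 1393/2000 ≈ 0.696500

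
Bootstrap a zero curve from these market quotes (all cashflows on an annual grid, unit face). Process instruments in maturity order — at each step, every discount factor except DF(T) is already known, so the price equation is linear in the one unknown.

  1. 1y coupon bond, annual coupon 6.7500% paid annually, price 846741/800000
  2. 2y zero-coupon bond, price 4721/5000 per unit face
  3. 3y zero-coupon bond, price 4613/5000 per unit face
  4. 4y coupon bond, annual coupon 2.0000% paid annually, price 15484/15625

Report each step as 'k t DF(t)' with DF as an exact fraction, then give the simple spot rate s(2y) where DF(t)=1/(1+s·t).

1 1 1983/2000
2 2 4721/5000
3 3 4613/5000
4 4 1831/2000
s(2y) = (1/(4721/5000) − 1)/(2) = 279/9442 ≈ 2.9549%

step 1 [1y] bond c/1=27/400: DF=(846741/800000 − 27/400·(0))/(1+27/400) = 1983/2000 ≈ 0.991500
step 2 [2y] zero: DF = P = 4721/5000 ≈ 0.944200
step 3 [3y] zero: DF = P = 4613/5000 ≈ 0.922600
step 4 [4y] bond c/1=1/50: DF=(15484/15625 − 1/50·(0.991500+0.944200+0.922600))/(1+1/50) = 1831/2000 ≈ 0.915500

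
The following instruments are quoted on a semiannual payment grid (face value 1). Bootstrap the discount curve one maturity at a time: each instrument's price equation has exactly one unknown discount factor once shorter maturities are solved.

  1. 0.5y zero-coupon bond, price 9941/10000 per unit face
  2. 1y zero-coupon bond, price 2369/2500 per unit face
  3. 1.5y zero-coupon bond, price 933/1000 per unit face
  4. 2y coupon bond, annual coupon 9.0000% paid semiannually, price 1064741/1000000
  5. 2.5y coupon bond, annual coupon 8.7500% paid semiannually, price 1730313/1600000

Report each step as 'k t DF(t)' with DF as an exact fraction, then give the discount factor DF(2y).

1 1/2 9941/10000
2 1 2369/2500
3 3/2 933/1000
4 2 8951/10000
5 5/2 8781/10000
DF(2y) = 8951/10000 ≈ 0.895100

step 1 [0.5y] zero: DF = P = 9941/10000 ≈ 0.994100
step 2 [1y] zero: DF = P = 2369/2500 ≈ 0.947600
step 3 [1.5y] zero: DF = P = 933/1000 ≈ 0.933000
step 4 [2y] bond c/2=9/200: DF=(1064741/1000000 − 9/200·(0.994100+0.947600+0.933000))/(1+9/200) = 8951/10000 ≈ 0.895100
step 5 [2.5y] bond c/2=7/160: DF=(1730313/1600000 − 7/160·(0.994100+0.947600+0.933000+0.895100))/(1+7/160) = 8781/10000 ≈ 0.878100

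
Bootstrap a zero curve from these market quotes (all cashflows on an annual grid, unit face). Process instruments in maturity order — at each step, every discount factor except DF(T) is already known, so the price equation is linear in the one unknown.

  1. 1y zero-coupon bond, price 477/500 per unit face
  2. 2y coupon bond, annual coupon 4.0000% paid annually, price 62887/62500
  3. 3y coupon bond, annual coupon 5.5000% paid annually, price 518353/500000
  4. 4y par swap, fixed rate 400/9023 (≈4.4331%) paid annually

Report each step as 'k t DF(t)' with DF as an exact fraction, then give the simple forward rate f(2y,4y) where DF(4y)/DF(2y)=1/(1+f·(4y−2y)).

step 1 [1y] zero: DF = P = 477/500 ≈ 0.954000
step 2 [2y] bond c/1=1/25: DF=(62887/62500 − 1/25·(0.954000))/(1+1/25) = 2327/2500 ≈ 0.930800
step 3 [3y] bond c/1=11/200: DF=(518353/500000 − 11/200·(0.954000+0.930800))/(1+11/200) = 2211/2500 ≈ 0.884400
step 4 [4y] swap r/1=400/9023: DF=(1 − 400/9023·(0.954000+0.930800+0.884400))/(1+400/9023) = 21/25 ≈ 0.840000

1 1 477/500
2 2 2327/2500
3 3 2211/2500
4 4 21/25
f(2y,4y) = ((2327/2500)/(21/25) − 1)/(2) = 227/4200 ≈ 5.4048%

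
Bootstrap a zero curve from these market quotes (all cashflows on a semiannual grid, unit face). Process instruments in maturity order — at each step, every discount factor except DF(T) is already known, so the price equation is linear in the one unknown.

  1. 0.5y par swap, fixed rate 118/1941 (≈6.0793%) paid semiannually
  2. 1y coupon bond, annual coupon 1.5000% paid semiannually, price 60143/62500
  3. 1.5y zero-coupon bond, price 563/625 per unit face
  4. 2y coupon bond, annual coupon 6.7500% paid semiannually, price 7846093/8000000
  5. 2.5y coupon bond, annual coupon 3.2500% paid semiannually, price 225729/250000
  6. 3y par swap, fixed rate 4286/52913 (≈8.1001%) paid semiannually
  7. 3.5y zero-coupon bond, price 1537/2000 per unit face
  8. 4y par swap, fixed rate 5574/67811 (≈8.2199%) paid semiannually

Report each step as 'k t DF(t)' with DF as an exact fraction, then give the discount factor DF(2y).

step 1 [0.5y] swap r/2=59/1941: DF=(1 − 59/1941·(0))/(1+59/1941) = 1941/2000 ≈ 0.970500
step 2 [1y] bond c/2=3/400: DF=(60143/62500 − 3/400·(0.970500))/(1+3/400) = 9479/10000 ≈ 0.947900
step 3 [1.5y] zero: DF = P = 563/625 ≈ 0.900800
step 4 [2y] bond c/2=27/800: DF=(7846093/8000000 − 27/800·(0.970500+0.947900+0.900800))/(1+27/800) = 8567/10000 ≈ 0.856700
step 5 [2.5y] bond c/2=13/800: DF=(225729/250000 − 13/800·(0.970500+0.947900+0.900800+0.856700))/(1+13/800) = 8297/10000 ≈ 0.829700
step 6 [3y] swap r/2=2143/52913: DF=(1 − 2143/52913·(0.970500+0.947900+0.900800+0.856700+0.829700))/(1+2143/52913) = 7857/10000 ≈ 0.785700
step 7 [3.5y] zero: DF = P = 1537/2000 ≈ 0.768500
step 8 [4y] swap r/2=2787/67811: DF=(1 − 2787/67811·(0.970500+0.947900+0.900800+0.856700+0.829700+0.785700+0.768500))/(1+2787/67811) = 7213/10000 ≈ 0.721300

1 1/2 1941/2000
2 1 9479/10000
3 3/2 563/625
4 2 8567/10000
5 5/2 8297/10000
6 3 7857/10000
7 7/2 1537/2000
8 4 7213/10000
DF(2y) = 8567/10000 ≈ 0.856700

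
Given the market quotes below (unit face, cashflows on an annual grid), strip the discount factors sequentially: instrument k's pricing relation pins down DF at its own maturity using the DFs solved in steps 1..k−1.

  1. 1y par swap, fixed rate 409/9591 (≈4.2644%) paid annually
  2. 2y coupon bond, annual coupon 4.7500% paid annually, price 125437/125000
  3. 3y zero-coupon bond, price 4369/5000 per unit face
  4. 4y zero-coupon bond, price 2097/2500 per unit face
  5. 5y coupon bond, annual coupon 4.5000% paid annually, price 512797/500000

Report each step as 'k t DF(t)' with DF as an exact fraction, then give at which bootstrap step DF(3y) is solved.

step 1 [1y] swap r/1=409/9591: DF=(1 − 409/9591·(0))/(1+409/9591) = 9591/10000 ≈ 0.959100
step 2 [2y] bond c/1=19/400: DF=(125437/125000 − 19/400·(0.959100))/(1+19/400) = 1829/2000 ≈ 0.914500
step 3 [3y] zero: DF = P = 4369/5000 ≈ 0.873800
step 4 [4y] zero: DF = P = 2097/2500 ≈ 0.838800
step 5 [5y] bond c/1=9/200: DF=(512797/500000 − 9/200·(0.959100+0.914500+0.873800+0.838800))/(1+9/200) = 827/1000 ≈ 0.827000

1 1 9591/10000
2 2 1829/2000
3 3 4369/5000
4 4 2097/2500
5 5 827/1000
DF(3y) is solved at step 3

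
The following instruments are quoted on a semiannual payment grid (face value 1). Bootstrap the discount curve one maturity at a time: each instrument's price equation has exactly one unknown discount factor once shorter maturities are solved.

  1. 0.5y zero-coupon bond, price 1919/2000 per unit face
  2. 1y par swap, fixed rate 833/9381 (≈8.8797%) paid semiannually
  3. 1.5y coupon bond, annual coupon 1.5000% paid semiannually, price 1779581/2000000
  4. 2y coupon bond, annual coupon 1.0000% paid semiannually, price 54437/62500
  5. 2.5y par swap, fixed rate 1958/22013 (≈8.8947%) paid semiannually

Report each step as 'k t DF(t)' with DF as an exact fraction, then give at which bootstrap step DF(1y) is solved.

1 1/2 1919/2000
2 1 9167/10000
3 3/2 2173/2500
4 2 853/1000
5 5/2 4021/5000
DF(1y) is solved at step 2

step 1 [0.5y] zero: DF = P = 1919/2000 ≈ 0.959500
step 2 [1y] swap r/2=833/18762: DF=(1 − 833/18762·(0.959500))/(1+833/18762) = 9167/10000 ≈ 0.916700
step 3 [1.5y] bond c/2=3/400: DF=(1779581/2000000 − 3/400·(0.959500+0.916700))/(1+3/400) = 2173/2500 ≈ 0.869200
step 4 [2y] bond c/2=1/200: DF=(54437/62500 − 1/200·(0.959500+0.916700+0.869200))/(1+1/200) = 853/1000 ≈ 0.853000
step 5 [2.5y] swap r/2=979/22013: DF=(1 − 979/22013·(0.959500+0.916700+0.869200+0.853000))/(1+979/22013) = 4021/5000 ≈ 0.804200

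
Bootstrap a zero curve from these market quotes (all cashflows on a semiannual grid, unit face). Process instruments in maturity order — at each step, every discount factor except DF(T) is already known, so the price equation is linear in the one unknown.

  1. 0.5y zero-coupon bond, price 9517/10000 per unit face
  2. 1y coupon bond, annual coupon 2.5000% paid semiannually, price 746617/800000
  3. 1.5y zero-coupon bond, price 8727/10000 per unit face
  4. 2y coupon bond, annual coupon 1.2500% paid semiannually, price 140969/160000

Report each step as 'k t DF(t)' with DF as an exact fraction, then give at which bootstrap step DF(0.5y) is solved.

1 1/2 9517/10000
2 1 91/100
3 3/2 8727/10000
4 2 4293/5000
DF(0.5y) is solved at step 1

step 1 [0.5y] zero: DF = P = 9517/10000 ≈ 0.951700
step 2 [1y] bond c/2=1/80: DF=(746617/800000 − 1/80·(0.951700))/(1+1/80) = 91/100 ≈ 0.910000
step 3 [1.5y] zero: DF = P = 8727/10000 ≈ 0.872700
step 4 [2y] bond c/2=1/160: DF=(140969/160000 − 1/160·(0.951700+0.910000+0.872700))/(1+1/160) = 4293/5000 ≈ 0.858600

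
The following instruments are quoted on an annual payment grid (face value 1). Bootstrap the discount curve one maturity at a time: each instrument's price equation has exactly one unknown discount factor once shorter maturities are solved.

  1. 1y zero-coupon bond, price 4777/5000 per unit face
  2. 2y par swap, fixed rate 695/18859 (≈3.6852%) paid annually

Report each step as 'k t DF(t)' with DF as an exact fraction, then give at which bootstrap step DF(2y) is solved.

step 1 [1y] zero: DF = P = 4777/5000 ≈ 0.955400
step 2 [2y] swap r/1=695/18859: DF=(1 − 695/18859·(0.955400))/(1+695/18859) = 1861/2000 ≈ 0.930500

1 1 4777/5000
2 2 1861/2000
DF(2y) is solved at step 2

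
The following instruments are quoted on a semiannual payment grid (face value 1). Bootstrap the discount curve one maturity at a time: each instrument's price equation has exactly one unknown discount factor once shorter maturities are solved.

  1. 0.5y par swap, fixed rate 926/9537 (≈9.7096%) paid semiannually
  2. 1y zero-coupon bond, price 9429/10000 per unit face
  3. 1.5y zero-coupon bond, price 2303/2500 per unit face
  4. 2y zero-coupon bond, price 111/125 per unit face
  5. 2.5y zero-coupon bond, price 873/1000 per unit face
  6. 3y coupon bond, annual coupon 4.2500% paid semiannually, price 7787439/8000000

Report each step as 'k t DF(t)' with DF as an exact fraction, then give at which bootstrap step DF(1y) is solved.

step 1 [0.5y] swap r/2=463/9537: DF=(1 − 463/9537·(0))/(1+463/9537) = 9537/10000 ≈ 0.953700
step 2 [1y] zero: DF = P = 9429/10000 ≈ 0.942900
step 3 [1.5y] zero: DF = P = 2303/2500 ≈ 0.921200
step 4 [2y] zero: DF = P = 111/125 ≈ 0.888000
step 5 [2.5y] zero: DF = P = 873/1000 ≈ 0.873000
step 6 [3y] bond c/2=17/800: DF=(7787439/8000000 − 17/800·(0.953700+0.942900+0.921200+0.888000+0.873000))/(1+17/800) = 8579/10000 ≈ 0.857900

1 1/2 9537/10000
2 1 9429/10000
3 3/2 2303/2500
4 2 111/125
5 5/2 873/1000
6 3 8579/10000
DF(1y) is solved at step 2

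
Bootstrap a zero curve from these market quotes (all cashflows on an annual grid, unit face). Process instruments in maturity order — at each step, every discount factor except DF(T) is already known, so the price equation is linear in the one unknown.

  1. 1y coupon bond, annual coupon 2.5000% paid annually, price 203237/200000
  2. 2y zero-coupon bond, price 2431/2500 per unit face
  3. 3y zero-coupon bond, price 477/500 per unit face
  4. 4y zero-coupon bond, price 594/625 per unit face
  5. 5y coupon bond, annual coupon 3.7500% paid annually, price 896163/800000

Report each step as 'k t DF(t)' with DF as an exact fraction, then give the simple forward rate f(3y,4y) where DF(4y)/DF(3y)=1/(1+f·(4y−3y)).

1 1 4957/5000
2 2 2431/2500
3 3 477/500
4 4 594/625
5 5 9399/10000
f(3y,4y) = ((477/500)/(594/625) − 1)/(1) = 1/264 ≈ 0.3788%

step 1 [1y] bond c/1=1/40: DF=(203237/200000 − 1/40·(0))/(1+1/40) = 4957/5000 ≈ 0.991400
step 2 [2y] zero: DF = P = 2431/2500 ≈ 0.972400
step 3 [3y] zero: DF = P = 477/500 ≈ 0.954000
step 4 [4y] zero: DF = P = 594/625 ≈ 0.950400
step 5 [5y] bond c/1=3/80: DF=(896163/800000 − 3/80·(0.991400+0.972400+0.954000+0.950400))/(1+3/80) = 9399/10000 ≈ 0.939900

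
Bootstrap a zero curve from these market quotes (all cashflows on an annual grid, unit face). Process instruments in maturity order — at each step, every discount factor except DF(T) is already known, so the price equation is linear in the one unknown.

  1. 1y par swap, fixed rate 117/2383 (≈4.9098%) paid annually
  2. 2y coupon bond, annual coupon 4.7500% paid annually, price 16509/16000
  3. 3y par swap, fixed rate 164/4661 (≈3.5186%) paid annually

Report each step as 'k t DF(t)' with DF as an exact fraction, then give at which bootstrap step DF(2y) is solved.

1 1 2383/2500
2 2 4709/5000
3 3 1127/1250
DF(2y) is solved at step 2

step 1 [1y] swap r/1=117/2383: DF=(1 − 117/2383·(0))/(1+117/2383) = 2383/2500 ≈ 0.953200
step 2 [2y] bond c/1=19/400: DF=(16509/16000 − 19/400·(0.953200))/(1+19/400) = 4709/5000 ≈ 0.941800
step 3 [3y] swap r/1=164/4661: DF=(1 − 164/4661·(0.953200+0.941800))/(1+164/4661) = 1127/1250 ≈ 0.901600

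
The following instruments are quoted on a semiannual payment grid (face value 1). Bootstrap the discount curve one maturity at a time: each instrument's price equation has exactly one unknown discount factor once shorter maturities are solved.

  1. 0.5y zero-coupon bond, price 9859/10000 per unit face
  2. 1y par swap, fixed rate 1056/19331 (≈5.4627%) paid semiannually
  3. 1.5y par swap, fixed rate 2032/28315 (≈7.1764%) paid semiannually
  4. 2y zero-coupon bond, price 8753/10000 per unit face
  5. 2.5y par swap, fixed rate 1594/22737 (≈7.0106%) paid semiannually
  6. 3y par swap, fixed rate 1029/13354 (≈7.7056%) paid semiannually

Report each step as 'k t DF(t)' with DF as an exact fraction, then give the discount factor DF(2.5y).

step 1 [0.5y] zero: DF = P = 9859/10000 ≈ 0.985900
step 2 [1y] swap r/2=528/19331: DF=(1 − 528/19331·(0.985900))/(1+528/19331) = 592/625 ≈ 0.947200
step 3 [1.5y] swap r/2=1016/28315: DF=(1 − 1016/28315·(0.985900+0.947200))/(1+1016/28315) = 1123/1250 ≈ 0.898400
step 4 [2y] zero: DF = P = 8753/10000 ≈ 0.875300
step 5 [2.5y] swap r/2=797/22737: DF=(1 − 797/22737·(0.985900+0.947200+0.898400+0.875300))/(1+797/22737) = 4203/5000 ≈ 0.840600
step 6 [3y] swap r/2=1029/26708: DF=(1 − 1029/26708·(0.985900+0.947200+0.898400+0.875300+0.840600))/(1+1029/26708) = 3971/5000 ≈ 0.794200

1 1/2 9859/10000
2 1 592/625
3 3/2 1123/1250
4 2 8753/10000
5 5/2 4203/5000
6 3 3971/5000
DF(2.5y) = 4203/5000 ≈ 0.840600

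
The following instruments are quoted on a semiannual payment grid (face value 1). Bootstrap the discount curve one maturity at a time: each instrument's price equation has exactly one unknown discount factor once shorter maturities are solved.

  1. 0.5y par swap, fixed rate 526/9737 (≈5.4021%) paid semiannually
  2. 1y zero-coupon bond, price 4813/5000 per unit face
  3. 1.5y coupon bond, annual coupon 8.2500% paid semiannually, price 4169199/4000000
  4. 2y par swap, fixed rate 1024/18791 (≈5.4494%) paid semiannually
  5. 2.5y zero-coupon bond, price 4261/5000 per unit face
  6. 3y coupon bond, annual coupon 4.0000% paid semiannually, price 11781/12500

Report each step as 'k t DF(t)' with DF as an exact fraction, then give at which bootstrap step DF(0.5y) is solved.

step 1 [0.5y] swap r/2=263/9737: DF=(1 − 263/9737·(0))/(1+263/9737) = 9737/10000 ≈ 0.973700
step 2 [1y] zero: DF = P = 4813/5000 ≈ 0.962600
step 3 [1.5y] bond c/2=33/800: DF=(4169199/4000000 − 33/800·(0.973700+0.962600))/(1+33/800) = 9243/10000 ≈ 0.924300
step 4 [2y] swap r/2=512/18791: DF=(1 − 512/18791·(0.973700+0.962600+0.924300))/(1+512/18791) = 561/625 ≈ 0.897600
step 5 [2.5y] zero: DF = P = 4261/5000 ≈ 0.852200
step 6 [3y] bond c/2=1/50: DF=(11781/12500 − 1/50·(0.973700+0.962600+0.924300+0.897600+0.852200))/(1+1/50) = 521/625 ≈ 0.833600

1 1/2 9737/10000
2 1 4813/5000
3 3/2 9243/10000
4 2 561/625
5 5/2 4261/5000
6 3 521/625
DF(0.5y) is solved at step 1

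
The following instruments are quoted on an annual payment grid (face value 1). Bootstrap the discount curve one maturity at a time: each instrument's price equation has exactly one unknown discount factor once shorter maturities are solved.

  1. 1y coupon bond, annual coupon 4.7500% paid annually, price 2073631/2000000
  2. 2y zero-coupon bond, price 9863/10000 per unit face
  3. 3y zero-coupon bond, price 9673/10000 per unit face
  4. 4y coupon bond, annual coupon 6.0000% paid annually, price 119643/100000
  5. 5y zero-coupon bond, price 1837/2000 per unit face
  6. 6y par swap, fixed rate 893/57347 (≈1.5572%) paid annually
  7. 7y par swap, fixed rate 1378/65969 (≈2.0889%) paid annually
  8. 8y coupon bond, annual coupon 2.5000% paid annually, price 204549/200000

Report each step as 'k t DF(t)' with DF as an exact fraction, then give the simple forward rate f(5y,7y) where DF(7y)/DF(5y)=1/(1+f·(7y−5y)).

step 1 [1y] bond c/1=19/400: DF=(2073631/2000000 − 19/400·(0))/(1+19/400) = 4949/5000 ≈ 0.989800
step 2 [2y] zero: DF = P = 9863/10000 ≈ 0.986300
step 3 [3y] zero: DF = P = 9673/10000 ≈ 0.967300
step 4 [4y] bond c/1=3/50: DF=(119643/100000 − 3/50·(0.989800+0.986300+0.967300))/(1+3/50) = 9621/10000 ≈ 0.962100
step 5 [5y] zero: DF = P = 1837/2000 ≈ 0.918500
step 6 [6y] swap r/1=893/57347: DF=(1 − 893/57347·(0.989800+0.986300+0.967300+0.962100+0.918500))/(1+893/57347) = 9107/10000 ≈ 0.910700
step 7 [7y] swap r/1=1378/65969: DF=(1 − 1378/65969·(0.989800+0.986300+0.967300+0.962100+0.918500+0.910700))/(1+1378/65969) = 4311/5000 ≈ 0.862200
step 8 [8y] bond c/1=1/40: DF=(204549/200000 − 1/40·(0.989800+0.986300+0.967300+0.962100+0.918500+0.910700+0.862200))/(1+1/40) = 8369/10000 ≈ 0.836900

1 1 4949/5000
2 2 9863/10000
3 3 9673/10000
4 4 9621/10000
5 5 1837/2000
6 6 9107/10000
7 7 4311/5000
8 8 8369/10000
f(5y,7y) = ((1837/2000)/(4311/5000) − 1)/(2) = 563/17244 ≈ 3.2649%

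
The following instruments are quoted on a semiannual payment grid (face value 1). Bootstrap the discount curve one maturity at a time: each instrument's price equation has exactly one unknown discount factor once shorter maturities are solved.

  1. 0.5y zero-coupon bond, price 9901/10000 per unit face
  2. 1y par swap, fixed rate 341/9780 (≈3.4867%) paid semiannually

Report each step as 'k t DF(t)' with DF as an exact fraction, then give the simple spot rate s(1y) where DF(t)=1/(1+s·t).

step 1 [0.5y] zero: DF = P = 9901/10000 ≈ 0.990100
step 2 [1y] swap r/2=341/19560: DF=(1 − 341/19560·(0.990100))/(1+341/19560) = 9659/10000 ≈ 0.965900

1 1/2 9901/10000
2 1 9659/10000
s(1y) = (1/(9659/10000) − 1)/(1) = 341/9659 ≈ 3.5304%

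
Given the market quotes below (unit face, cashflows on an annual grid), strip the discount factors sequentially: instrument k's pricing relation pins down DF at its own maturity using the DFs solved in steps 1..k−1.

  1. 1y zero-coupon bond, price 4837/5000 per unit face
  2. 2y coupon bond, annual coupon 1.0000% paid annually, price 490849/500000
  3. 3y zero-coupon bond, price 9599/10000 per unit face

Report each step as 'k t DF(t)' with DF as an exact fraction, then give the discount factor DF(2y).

step 1 [1y] zero: DF = P = 4837/5000 ≈ 0.967400
step 2 [2y] bond c/1=1/100: DF=(490849/500000 − 1/100·(0.967400))/(1+1/100) = 1203/1250 ≈ 0.962400
step 3 [3y] zero: DF = P = 9599/10000 ≈ 0.959900

1 1 4837/5000
2 2 1203/1250
3 3 9599/10000
DF(2y) = 1203/1250 ≈ 0.962400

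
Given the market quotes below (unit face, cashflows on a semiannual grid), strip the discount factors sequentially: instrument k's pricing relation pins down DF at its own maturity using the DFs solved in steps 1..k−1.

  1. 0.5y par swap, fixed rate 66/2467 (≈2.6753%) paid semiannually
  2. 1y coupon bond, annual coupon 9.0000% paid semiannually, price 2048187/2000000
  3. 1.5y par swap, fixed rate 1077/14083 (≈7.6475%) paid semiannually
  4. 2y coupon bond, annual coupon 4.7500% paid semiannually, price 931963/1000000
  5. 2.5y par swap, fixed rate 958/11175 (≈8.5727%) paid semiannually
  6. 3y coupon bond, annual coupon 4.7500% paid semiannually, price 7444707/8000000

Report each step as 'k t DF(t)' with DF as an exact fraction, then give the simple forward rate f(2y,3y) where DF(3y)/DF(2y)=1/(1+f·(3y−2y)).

1 1/2 2467/2500
2 1 15/16
3 3/2 8923/10000
4 2 169/200
5 5/2 2021/2500
6 3 8053/10000
f(2y,3y) = ((169/200)/(8053/10000) − 1)/(1) = 397/8053 ≈ 4.9298%

step 1 [0.5y] swap r/2=33/2467: DF=(1 − 33/2467·(0))/(1+33/2467) = 2467/2500 ≈ 0.986800
step 2 [1y] bond c/2=9/200: DF=(2048187/2000000 − 9/200·(0.986800))/(1+9/200) = 15/16 ≈ 0.937500
step 3 [1.5y] swap r/2=1077/28166: DF=(1 − 1077/28166·(0.986800+0.937500))/(1+1077/28166) = 8923/10000 ≈ 0.892300
step 4 [2y] bond c/2=19/800: DF=(931963/1000000 − 19/800·(0.986800+0.937500+0.892300))/(1+19/800) = 169/200 ≈ 0.845000
step 5 [2.5y] swap r/2=479/11175: DF=(1 − 479/11175·(0.986800+0.937500+0.892300+0.845000))/(1+479/11175) = 2021/2500 ≈ 0.808400
step 6 [3y] bond c/2=19/800: DF=(7444707/8000000 − 19/800·(0.986800+0.937500+0.892300+0.845000+0.808400))/(1+19/800) = 8053/10000 ≈ 0.805300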